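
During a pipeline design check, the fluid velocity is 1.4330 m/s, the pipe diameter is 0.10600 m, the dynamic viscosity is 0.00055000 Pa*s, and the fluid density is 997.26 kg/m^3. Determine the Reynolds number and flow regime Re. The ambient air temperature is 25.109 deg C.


Step 1: Re = rho*vel*D/mu = 997.26*1.433*0.106/0.00055 = 2.7542e+05
Step 2: Re = 2.7542e+05 > 4000, so flow is turbulent.
Re = 2.7542e+05 (turbulent)


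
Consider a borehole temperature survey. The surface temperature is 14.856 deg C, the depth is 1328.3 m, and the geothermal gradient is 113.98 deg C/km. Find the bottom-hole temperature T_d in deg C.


T_d = T_surf + grad * d / 1000
T_d = 14.856 + 113.98 * 1328.3 / 1000
T_d = 166.26 deg C


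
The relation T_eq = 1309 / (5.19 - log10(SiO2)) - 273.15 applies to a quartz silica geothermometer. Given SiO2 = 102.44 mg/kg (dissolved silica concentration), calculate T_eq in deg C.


T_eq = 1309 / (5.19 - log10(SiO2)) - 273.15
T_eq = 1309 / (5.19 - log10(102.44)) - 273.15
T_eq = 138.55 deg C


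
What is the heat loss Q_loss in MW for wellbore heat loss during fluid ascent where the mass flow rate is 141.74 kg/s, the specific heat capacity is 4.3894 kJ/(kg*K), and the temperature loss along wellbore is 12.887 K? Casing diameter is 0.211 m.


Q_loss = mdot * cp * dT
Q_loss = 141.74 * 4.3894 * 12.887
Q_loss = 8017.693 kW
Convert: 8017.693 kW * 0.001 = 8.0177 MW
Q_loss = 8.0177 MW


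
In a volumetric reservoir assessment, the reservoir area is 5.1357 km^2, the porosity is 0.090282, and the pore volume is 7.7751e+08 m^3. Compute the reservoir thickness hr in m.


hr = Vp / (A * 1e6 * phi)
hr = 7.7751e+08 / (5.1357 * 1e6 * 0.090282)
hr = 1676.9 m


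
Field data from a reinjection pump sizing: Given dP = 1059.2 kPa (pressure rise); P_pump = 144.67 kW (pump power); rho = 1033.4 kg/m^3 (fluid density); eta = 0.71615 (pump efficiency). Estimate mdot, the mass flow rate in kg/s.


mdot = P_pump * rho * eta / dP
mdot = 144.67 * 1033.4 * 0.71615 / 1059.2
mdot = 101.08 kg/s


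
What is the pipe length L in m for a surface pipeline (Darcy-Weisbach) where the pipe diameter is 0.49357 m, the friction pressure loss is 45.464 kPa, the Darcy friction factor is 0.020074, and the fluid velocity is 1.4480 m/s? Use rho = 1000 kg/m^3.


L = dP*1000*D / (f*rho*vel^2/2)
L = 45.464*1000*0.49357 / (0.020074*1000*1.4480^2/2)
L = 1066.3 m


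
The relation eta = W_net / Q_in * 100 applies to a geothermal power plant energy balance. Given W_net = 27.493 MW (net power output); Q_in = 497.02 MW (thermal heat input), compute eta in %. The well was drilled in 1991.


eta = W_net / Q_in * 100
eta = 27.493 / 497.02 * 100
eta = 5.5316 %


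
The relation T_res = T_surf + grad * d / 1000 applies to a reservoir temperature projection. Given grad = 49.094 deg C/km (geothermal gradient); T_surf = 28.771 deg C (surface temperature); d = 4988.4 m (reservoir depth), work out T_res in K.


T_res = T_surf + grad * d / 1000
T_res = 28.771 + 49.094 * 4988.4 / 1000
T_res = 273.6715 deg C
Convert to K: 273.6715 + 273.15 = 546.82 K
T_res = 546.82 K


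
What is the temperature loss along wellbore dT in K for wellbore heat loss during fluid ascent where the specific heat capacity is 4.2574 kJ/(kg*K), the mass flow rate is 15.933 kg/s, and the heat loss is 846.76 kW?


dT = Q_loss / (mdot * cp)
dT = 846.76 / (15.933 * 4.2574)
dT = 12.483 K


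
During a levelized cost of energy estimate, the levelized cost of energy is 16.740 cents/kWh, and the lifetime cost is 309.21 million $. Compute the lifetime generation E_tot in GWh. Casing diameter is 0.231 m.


E_tot = C_tot / LCOE * 100
E_tot = 309.21 / 16.740 * 100
E_tot = 1847.1 GWh


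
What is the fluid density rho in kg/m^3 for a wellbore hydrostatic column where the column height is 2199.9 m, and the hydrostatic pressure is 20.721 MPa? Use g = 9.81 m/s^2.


rho = P * 1e6 / (g * h)
rho = 20.721 * 1e6 / (9.81 * 2199.9)
rho = 960.15 kg/m^3


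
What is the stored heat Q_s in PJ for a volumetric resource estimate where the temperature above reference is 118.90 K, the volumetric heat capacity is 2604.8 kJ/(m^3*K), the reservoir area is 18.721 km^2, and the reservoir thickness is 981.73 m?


Step 1: Vr = A*1e6*hr = 18.721*1e6*981.73 = 1.837897e+10 m^3
Step 2: Q_s = Vr*rhoc*dT/1e12 = 1.837897e+10*2604.8*118.9/1e12 = 5692.2 PJ
Q_s = 5692.2 PJ


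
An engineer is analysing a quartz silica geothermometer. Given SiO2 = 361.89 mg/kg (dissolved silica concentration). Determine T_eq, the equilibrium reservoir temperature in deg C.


T_eq = 1309 / (5.19 - log10(SiO2)) - 273.15
T_eq = 1309 / (5.19 - log10(361.89)) - 273.15
T_eq = 224.30 deg C


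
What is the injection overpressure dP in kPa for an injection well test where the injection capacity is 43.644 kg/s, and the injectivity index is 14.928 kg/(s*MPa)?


dP = mdot * 1000 / II
dP = 43.644 * 1000 / 14.928
dP = 2923.6 kPa


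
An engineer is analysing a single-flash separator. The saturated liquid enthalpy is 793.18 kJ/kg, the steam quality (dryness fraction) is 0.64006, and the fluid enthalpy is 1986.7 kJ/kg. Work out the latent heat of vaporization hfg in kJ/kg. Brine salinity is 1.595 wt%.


hfg = (h - hf) / x
hfg = (1986.7 - 793.18) / 0.64006
hfg = 1864.7 kJ/kg


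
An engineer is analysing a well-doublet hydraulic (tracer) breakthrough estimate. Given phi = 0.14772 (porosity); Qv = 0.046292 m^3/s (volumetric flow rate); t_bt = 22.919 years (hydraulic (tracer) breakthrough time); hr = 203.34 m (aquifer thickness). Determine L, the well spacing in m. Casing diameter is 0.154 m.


L = sqrt(t_bt*365.25*86400*3*Qv / (pi*hr*phi))
L = sqrt(22.919*365.25*86400*3*0.046292 / (pi*203.34*0.14772))
L = 1031.7 m


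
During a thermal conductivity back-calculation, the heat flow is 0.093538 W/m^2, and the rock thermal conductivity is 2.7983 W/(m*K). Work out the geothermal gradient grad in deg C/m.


grad = q / k * 1000
grad = 0.093538 / 2.7983 * 1000
grad = 33.42672 deg C/km
Convert: 33.42672 deg C/km * 0.001 = 0.033427 deg C/m
grad = 0.033427 deg C/m


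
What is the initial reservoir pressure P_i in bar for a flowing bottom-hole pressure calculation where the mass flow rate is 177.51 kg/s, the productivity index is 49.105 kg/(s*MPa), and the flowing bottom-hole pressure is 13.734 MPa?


P_i = P_wf + mdot / PI
P_i = 13.734 + 177.51 / 49.105
P_i = 17.34891 MPa
Convert: 17.34891 MPa * 10.0 = 173.49 bar
P_i = 173.49 bar


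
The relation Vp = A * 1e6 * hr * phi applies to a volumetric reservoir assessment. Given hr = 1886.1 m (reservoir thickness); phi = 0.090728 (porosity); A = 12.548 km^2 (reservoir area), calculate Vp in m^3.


Vp = A * 1e6 * hr * phi
Vp = 12.548 * 1e6 * 1886.1 * 0.090728
Vp = 2.1472e+09 m^3


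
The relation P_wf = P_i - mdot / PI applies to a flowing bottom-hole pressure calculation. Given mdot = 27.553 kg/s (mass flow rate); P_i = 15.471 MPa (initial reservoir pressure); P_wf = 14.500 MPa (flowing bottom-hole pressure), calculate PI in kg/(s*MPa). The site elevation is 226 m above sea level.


PI = mdot / (P_i - P_wf)
PI = 27.553 / (15.471 - 14.500)
PI = 28.376 kg/(s*MPa)


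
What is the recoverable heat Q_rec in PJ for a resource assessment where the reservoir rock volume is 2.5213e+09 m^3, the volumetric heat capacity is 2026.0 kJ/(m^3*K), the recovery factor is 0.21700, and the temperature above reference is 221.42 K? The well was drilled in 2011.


Step 1: Q_s = Vr*rhoc*dT/1e12 = 2.5213e+09*2026.0*221.42/1e12 = 1131.047 PJ
Step 2: Q_rec = Q_s * RF = 1131.047 * 0.217 = 245.44 PJ
Q_rec = 245.44 PJ


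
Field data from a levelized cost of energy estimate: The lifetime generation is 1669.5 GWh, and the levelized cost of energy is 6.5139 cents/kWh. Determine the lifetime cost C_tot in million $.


C_tot = LCOE / 100 * E_tot
C_tot = 6.5139 / 100 * 1669.5
C_tot = 108.75 million $


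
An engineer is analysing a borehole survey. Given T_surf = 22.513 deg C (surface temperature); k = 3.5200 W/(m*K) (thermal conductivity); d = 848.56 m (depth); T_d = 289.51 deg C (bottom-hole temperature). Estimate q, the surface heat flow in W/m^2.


Step 1: grad = (T_d - T_surf)/d * 1000 = (289.51 - 22.513)/848.56 * 1000 = 314.6472 deg C/km
Step 2: q = k * grad / 1000 = 3.52 * 314.6472 / 1000 = 1.1076 W/m^2
q = 1.1076 W/m^2


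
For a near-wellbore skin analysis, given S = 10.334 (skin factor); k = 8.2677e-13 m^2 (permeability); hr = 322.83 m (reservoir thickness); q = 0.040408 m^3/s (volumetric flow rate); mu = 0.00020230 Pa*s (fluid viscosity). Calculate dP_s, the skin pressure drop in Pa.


dP_s = S * q * mu / (2*pi*k*hr) / 1000
dP_s = 10.334 * 0.040408 * 0.00020230 / (2*pi*8.2677e-13*322.83) / 1000
dP_s = 50.37247 kPa
Convert: 50.37247 kPa * 1000.0 = 50372 Pa
dP_s = 50372 Pa


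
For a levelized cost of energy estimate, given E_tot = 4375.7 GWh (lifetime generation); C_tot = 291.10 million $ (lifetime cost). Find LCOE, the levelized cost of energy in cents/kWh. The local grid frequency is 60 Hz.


LCOE = C_tot / E_tot * 100
LCOE = 291.10 / 4375.7 * 100
LCOE = 6.6526 cents/kWh


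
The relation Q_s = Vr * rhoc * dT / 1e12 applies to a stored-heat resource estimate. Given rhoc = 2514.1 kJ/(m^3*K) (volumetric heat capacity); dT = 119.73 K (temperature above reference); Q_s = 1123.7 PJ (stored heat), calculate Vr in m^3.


Vr = Q_s * 1e12 / (rhoc * dT)
Vr = 1123.7 * 1e12 / (2514.1 * 119.73)
Vr = 3.7331e+09 m^3


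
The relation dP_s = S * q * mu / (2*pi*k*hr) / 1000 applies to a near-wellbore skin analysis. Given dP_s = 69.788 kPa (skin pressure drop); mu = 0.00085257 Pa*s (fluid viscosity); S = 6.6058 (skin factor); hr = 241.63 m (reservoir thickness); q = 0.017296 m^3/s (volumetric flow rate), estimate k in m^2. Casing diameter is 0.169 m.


k = S*q*mu / (2*pi*dP_s*1000*hr)
k = 6.6058*0.017296*0.00085257 / (2*pi*69.788*1000*241.63)
k = 9.1937e-13 m^2


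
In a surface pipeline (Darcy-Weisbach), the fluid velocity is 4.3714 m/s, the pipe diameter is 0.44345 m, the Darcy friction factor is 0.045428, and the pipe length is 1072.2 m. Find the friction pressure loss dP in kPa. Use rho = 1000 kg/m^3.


dP = f * (L/D) * (rho*vel^2/2) / 1000
dP = 0.045428 * (1072.2/0.44345) * (1000*4.3714^2/2) / 1000
dP = 1049.5 kPa


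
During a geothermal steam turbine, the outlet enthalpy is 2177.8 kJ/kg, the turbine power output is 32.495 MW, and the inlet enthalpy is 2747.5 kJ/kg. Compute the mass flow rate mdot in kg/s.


mdot = P * 1000 / (h_in - h_out)
mdot = 32.495 * 1000 / (2747.5 - 2177.8)
mdot = 57.039 kg/s


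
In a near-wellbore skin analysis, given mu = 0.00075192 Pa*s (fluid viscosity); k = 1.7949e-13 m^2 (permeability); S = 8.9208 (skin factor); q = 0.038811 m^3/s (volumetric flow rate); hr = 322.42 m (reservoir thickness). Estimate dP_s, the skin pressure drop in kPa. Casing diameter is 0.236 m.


dP_s = S * q * mu / (2*pi*k*hr) / 1000
dP_s = 8.9208 * 0.038811 * 0.00075192 / (2*pi*1.7949e-13*322.42) / 1000
dP_s = 715.96 kPa


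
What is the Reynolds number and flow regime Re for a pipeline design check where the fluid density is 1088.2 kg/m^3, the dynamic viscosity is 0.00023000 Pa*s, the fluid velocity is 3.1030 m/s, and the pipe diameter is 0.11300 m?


Step 1: Re = rho*vel*D/mu = 1088.2*3.103*0.113/0.00023 = 1.6590e+06
Step 2: Re = 1.6590e+06 > 4000, so flow is turbulent.
Re = 1.6590e+06 (turbulent)


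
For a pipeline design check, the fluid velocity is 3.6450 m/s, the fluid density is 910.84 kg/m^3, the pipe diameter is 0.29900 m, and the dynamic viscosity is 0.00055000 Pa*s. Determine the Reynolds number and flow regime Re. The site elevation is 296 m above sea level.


Step 1: Re = rho*vel*D/mu = 910.84*3.645*0.299/0.00055 = 1.8049e+06
Step 2: Re = 1.8049e+06 > 4000, so flow is turbulent.
Re = 1.8049e+06 (turbulent)


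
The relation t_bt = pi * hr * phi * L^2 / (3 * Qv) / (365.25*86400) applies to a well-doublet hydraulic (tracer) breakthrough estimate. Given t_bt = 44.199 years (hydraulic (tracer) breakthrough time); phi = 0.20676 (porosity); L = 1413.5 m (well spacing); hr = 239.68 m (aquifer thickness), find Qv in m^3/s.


Qv = pi*hr*phi*L^2 / (3*t_bt*365.25*86400)
Qv = pi*239.68*0.20676*1413.5^2 / (3*44.199*365.25*86400)
Qv = 0.074337 m^3/s


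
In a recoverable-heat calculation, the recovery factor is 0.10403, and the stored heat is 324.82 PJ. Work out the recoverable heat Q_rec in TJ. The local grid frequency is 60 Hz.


Q_rec = Q_s * RF
Q_rec = 324.82 * 0.10403
Q_rec = 33.79102 PJ
Convert: 33.79102 PJ * 1000.0 = 33791 TJ
Q_rec = 33791 TJ


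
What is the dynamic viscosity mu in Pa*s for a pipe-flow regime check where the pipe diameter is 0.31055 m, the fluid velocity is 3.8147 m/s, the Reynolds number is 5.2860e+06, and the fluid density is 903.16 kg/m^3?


mu = rho * vel * D / Re
mu = 903.16 * 3.8147 * 0.31055 / 5.2860e+06
mu = 0.00020241 Pa*s


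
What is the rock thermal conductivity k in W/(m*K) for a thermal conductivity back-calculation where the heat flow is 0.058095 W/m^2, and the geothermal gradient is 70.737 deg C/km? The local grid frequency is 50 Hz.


k = q / (grad / 1000)
k = 0.058095 / (70.737 / 1000)
k = 0.82128 W/(m*K)


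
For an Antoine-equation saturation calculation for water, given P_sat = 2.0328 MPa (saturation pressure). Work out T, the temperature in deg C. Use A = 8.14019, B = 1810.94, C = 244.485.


T = B / (A - log10(P_sat * 760 / 0.101325)) - C
T = 1810.94 / (8.14019 - log10(2.0328 * 760 / 0.101325)) - 244.485
T = 213.17 deg C


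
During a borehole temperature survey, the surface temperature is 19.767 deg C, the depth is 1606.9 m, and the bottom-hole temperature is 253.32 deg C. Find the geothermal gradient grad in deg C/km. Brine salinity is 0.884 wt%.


grad = (T_d - T_surf) / d * 1000
grad = (253.32 - 19.767) / 1606.9 * 1000
grad = 145.34 deg C/km


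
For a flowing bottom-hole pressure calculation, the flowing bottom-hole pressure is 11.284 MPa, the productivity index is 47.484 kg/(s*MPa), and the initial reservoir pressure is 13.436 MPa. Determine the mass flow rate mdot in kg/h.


mdot = (P_i - P_wf) * PI
mdot = (13.436 - 11.284) * 47.484
mdot = 102.1856 kg/s
Convert: 102.1856 kg/s * 3600.0 = 3.6787e+05 kg/h
mdot = 3.6787e+05 kg/h


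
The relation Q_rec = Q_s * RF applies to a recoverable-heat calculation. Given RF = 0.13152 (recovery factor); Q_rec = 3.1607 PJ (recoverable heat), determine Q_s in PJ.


Q_s = Q_rec / RF
Q_s = 3.1607 / 0.13152
Q_s = 24.032 PJ


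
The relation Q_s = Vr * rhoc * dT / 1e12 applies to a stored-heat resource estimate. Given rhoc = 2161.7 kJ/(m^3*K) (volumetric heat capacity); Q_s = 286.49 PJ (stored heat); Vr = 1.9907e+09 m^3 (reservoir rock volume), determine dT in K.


dT = Q_s * 1e12 / (Vr * rhoc)
dT = 286.49 * 1e12 / (1.9907e+09 * 2161.7)
dT = 66.575 K


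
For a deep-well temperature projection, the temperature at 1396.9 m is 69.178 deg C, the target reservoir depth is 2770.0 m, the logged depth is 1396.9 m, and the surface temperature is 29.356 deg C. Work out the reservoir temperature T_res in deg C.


Step 1: grad = (T_d1 - T_surf)/d1 * 1000 = (69.178 - 29.356)/1396.9 * 1000 = 28.50741 deg C/km
Step 2: T_res = T_surf + grad*d2/1000 = 29.356 + 28.50741*2770.0/1000 = 108.32 deg C
T_res = 108.32 deg C


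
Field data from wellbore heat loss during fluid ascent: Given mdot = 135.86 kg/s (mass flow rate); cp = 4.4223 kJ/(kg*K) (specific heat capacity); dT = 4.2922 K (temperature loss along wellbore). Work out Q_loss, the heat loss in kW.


Q_loss = mdot * cp * dT
Q_loss = 135.86 * 4.4223 * 4.2922
Q_loss = 2578.8 kW


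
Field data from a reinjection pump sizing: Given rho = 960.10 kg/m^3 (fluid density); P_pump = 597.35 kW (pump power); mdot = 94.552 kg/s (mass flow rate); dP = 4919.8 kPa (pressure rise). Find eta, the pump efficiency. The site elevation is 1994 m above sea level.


eta = mdot * dP / (rho * P_pump)
eta = 94.552 * 4919.8 / (960.10 * 597.35)
eta = 0.81110


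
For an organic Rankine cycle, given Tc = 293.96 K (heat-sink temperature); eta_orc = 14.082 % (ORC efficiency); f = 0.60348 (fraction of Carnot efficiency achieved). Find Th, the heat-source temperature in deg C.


Th = Tc / (1 - (eta_orc/100)/f)
Th = 293.96 / (1 - (14.082/100)/0.60348)
Th = 383.4327 K
Convert to deg C: 383.4327 - 273.15 = 110.28 deg C
Th = 110.28 deg C


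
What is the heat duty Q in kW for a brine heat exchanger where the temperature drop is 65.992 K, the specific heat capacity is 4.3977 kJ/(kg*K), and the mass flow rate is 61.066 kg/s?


Q = mdot * cp * dT / 1000
Q = 61.066 * 4.3977 * 65.992 / 1000
Q = 17.72215 MW
Convert: 17.72215 MW * 1000.0 = 17722 kW
Q = 17722 kW


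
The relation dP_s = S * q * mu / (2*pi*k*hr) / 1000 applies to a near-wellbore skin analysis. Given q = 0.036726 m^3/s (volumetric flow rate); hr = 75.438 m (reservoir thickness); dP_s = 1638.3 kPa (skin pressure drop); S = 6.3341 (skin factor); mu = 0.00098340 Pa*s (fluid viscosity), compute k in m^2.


k = S*q*mu / (2*pi*dP_s*1000*hr)
k = 6.3341*0.036726*0.00098340 / (2*pi*1638.3*1000*75.438)
k = 2.9459e-13 m^2


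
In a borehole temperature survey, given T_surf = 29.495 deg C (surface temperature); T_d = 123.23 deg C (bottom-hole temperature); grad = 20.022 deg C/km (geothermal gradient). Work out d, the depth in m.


d = (T_d - T_surf) / grad * 1000
d = (123.23 - 29.495) / 20.022 * 1000
d = 4681.6 m


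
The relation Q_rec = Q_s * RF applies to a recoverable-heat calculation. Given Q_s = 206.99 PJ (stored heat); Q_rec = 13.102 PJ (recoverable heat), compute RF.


RF = Q_rec / Q_s
RF = 13.102 / 206.99
RF = 0.063298


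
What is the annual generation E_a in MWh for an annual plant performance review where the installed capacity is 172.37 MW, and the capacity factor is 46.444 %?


E_a = CF / 100 * cap * 8760
E_a = 46.444 / 100 * 172.37 * 8760
E_a = 7.0129e+05 MWh


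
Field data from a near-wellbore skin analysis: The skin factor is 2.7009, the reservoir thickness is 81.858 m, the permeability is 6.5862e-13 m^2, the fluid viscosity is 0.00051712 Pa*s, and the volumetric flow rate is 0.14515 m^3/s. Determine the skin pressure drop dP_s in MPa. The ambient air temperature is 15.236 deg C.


dP_s = S * q * mu / (2*pi*k*hr) / 1000
dP_s = 2.7009 * 0.14515 * 0.00051712 / (2*pi*6.5862e-13*81.858) / 1000
dP_s = 598.4680 kPa
Convert: 598.4680 kPa * 0.001 = 0.59847 MPa
dP_s = 0.59847 MPa


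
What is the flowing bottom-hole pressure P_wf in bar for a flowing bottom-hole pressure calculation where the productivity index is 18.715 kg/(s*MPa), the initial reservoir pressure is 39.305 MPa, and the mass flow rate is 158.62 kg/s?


P_wf = P_i - mdot / PI
P_wf = 39.305 - 158.62 / 18.715
P_wf = 30.82945 MPa
Convert: 30.82945 MPa * 10.0 = 308.29 bar
P_wf = 308.29 bar


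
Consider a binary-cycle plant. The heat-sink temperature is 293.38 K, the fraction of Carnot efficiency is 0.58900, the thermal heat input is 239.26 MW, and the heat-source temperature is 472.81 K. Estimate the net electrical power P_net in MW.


Step 1: eta = (1 - Tc/Th)*f = (1 - 293.38/472.81)*0.589 = 0.2235238
Step 2: P_net = eta * Q_in = 0.2235238 * 239.26 = 53.480 MW
P_net = 53.480 MW


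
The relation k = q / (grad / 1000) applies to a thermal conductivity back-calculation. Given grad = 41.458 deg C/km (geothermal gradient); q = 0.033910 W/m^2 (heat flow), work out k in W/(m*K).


k = q / (grad / 1000)
k = 0.033910 / (41.458 / 1000)
k = 0.81794 W/(m*K)


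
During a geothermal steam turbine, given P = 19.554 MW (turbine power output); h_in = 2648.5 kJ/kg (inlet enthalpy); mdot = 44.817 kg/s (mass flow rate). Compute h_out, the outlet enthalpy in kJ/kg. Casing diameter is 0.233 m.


h_out = h_in - P * 1000 / mdot
h_out = 2648.5 - 19.554 * 1000 / 44.817
h_out = 2212.2 kJ/kg


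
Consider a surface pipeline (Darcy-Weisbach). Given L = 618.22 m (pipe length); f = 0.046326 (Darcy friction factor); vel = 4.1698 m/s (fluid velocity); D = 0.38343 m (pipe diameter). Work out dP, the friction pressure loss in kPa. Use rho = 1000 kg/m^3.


dP = f * (L/D) * (rho*vel^2/2) / 1000
dP = 0.046326 * (618.22/0.38343) * (1000*4.1698^2/2) / 1000
dP = 649.36 kPa


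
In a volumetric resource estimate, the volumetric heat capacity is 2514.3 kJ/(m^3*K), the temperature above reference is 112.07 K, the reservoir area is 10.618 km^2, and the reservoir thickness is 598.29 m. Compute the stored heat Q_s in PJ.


Step 1: Vr = A*1e6*hr = 10.618*1e6*598.29 = 6.352643e+09 m^3
Step 2: Q_s = Vr*rhoc*dT/1e12 = 6.352643e+09*2514.3*112.07/1e12 = 1790.0 PJ
Q_s = 1790.0 PJ


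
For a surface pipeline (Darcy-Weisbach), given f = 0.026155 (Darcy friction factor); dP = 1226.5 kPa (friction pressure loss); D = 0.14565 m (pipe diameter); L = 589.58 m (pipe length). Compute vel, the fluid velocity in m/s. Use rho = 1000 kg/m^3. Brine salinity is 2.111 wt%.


vel = sqrt(dP*1000*2*D / (f*L*rho))
vel = sqrt(1226.5*1000*2*0.14565 / (0.026155*589.58*1000))
vel = 4.8134 m/s


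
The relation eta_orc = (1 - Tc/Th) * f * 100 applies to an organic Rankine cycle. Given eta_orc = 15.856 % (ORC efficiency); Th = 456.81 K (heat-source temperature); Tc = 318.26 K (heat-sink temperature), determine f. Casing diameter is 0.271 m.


f = (eta_orc/100) / (1 - Tc/Th)
f = (15.856/100) / (1 - 318.26/456.81)
f = 0.52278


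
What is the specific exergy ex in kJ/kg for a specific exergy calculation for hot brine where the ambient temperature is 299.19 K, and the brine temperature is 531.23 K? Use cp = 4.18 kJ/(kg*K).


ex = cp * ((T_b - T_0) - T_0 * ln(T_b/T_0))
ex = 4.18 * ((531.23 - 299.19) - 299.19 * ln(531.23/299.19))
ex = 251.93 kJ/kg


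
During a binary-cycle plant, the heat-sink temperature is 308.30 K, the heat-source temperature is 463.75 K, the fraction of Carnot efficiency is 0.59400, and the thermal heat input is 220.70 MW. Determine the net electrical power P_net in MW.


Step 1: eta = (1 - Tc/Th)*f = (1 - 308.3/463.75)*0.594 = 0.1991101
Step 2: P_net = eta * Q_in = 0.1991101 * 220.7 = 43.944 MW
P_net = 43.944 MW


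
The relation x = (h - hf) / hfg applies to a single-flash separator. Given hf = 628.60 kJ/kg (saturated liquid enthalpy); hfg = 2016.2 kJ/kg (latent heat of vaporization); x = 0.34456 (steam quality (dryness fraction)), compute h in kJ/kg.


h = hf + x * hfg
h = 628.60 + 0.34456 * 2016.2
h = 1323.3 kJ/kg


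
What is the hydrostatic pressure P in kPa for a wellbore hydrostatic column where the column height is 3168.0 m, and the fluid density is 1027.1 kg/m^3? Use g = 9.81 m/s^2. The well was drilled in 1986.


P = rho * g * h / 1e6
P = 1027.1 * 9.81 * 3168.0 / 1e6
P = 31.92030 MPa
Convert: 31.92030 MPa * 1000.0 = 31920 kPa
P = 31920 kPa


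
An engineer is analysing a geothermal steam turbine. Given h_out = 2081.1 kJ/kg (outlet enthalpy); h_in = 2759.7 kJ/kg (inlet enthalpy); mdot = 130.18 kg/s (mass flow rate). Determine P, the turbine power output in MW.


P = mdot * (h_in - h_out) / 1000
P = 130.18 * (2759.7 - 2081.1) / 1000
P = 88.340 MW


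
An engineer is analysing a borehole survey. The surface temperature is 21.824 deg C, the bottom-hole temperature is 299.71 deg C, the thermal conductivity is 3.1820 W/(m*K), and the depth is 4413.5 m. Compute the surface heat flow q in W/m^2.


Step 1: grad = (T_d - T_surf)/d * 1000 = (299.71 - 21.824)/4413.5 * 1000 = 62.96273 deg C/km
Step 2: q = k * grad / 1000 = 3.182 * 62.96273 / 1000 = 0.20035 W/m^2
q = 0.20035 W/m^2


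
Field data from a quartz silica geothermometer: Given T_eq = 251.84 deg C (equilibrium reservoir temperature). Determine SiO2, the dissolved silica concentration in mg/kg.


SiO2 = 10^(5.19 - 1309/(T_eq + 273.15))
SiO2 = 10^(5.19 - 1309/(251.84 + 273.15))
SiO2 = 497.30 mg/kg


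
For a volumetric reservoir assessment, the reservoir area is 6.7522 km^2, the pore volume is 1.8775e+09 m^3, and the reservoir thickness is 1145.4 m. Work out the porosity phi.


phi = Vp / (A * 1e6 * hr)
phi = 1.8775e+09 / (6.7522 * 1e6 * 1145.4)
phi = 0.24276


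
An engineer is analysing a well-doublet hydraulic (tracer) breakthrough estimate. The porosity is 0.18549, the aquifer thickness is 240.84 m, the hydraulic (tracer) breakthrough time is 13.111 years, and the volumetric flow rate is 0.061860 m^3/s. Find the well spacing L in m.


L = sqrt(t_bt*365.25*86400*3*Qv / (pi*hr*phi))
L = sqrt(13.111*365.25*86400*3*0.061860 / (pi*240.84*0.18549))
L = 739.67 m


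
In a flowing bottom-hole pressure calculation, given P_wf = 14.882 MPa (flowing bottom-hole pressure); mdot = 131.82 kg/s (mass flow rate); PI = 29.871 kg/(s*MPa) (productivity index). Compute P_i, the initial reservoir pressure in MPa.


P_i = P_wf + mdot / PI
P_i = 14.882 + 131.82 / 29.871
P_i = 19.295 MPa


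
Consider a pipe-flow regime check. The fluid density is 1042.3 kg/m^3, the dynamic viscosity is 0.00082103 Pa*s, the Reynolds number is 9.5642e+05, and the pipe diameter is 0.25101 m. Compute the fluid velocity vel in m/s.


vel = Re * mu / (rho * D)
vel = 9.5642e+05 * 0.00082103 / (1042.3 * 0.25101)
vel = 3.0014 m/s


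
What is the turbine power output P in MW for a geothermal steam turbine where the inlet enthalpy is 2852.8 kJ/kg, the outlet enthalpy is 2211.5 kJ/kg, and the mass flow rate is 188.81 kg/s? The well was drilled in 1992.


P = mdot * (h_in - h_out) / 1000
P = 188.81 * (2852.8 - 2211.5) / 1000
P = 121.08 MW


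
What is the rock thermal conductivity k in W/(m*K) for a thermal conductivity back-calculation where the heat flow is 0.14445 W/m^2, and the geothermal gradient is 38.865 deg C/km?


k = q / (grad / 1000)
k = 0.14445 / (38.865 / 1000)
k = 3.7167 W/(m*K)


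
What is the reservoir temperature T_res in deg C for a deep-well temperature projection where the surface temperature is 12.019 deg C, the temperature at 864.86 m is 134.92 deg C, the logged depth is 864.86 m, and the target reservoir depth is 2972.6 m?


Step 1: grad = (T_d1 - T_surf)/d1 * 1000 = (134.92 - 12.019)/864.86 * 1000 = 142.1051 deg C/km
Step 2: T_res = T_surf + grad*d2/1000 = 12.019 + 142.1051*2972.6/1000 = 434.44 deg C
T_res = 434.44 deg C


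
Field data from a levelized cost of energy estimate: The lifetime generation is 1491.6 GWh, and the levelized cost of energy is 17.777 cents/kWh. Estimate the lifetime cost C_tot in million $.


C_tot = LCOE / 100 * E_tot
C_tot = 17.777 / 100 * 1491.6
C_tot = 265.16 million $


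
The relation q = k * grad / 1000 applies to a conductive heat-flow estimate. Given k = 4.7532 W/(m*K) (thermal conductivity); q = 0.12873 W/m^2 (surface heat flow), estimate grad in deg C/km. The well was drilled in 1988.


grad = q * 1000 / k
grad = 0.12873 * 1000 / 4.7532
grad = 27.083 deg C/km


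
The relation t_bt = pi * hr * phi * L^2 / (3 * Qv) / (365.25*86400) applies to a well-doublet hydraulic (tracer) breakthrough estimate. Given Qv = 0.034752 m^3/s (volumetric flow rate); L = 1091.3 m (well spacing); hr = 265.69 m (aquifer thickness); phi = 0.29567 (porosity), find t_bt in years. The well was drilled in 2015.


t_bt = pi * hr * phi * L^2 / (3 * Qv) / (365.25*86400)
t_bt = pi * 265.69 * 0.29567 * 1091.3^2 / (3 * 0.034752) / (365.25*86400)
t_bt = 89.334 years


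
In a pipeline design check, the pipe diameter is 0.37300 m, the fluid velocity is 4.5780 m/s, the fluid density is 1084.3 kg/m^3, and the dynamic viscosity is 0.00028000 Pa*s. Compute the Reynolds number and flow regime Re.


Step 1: Re = rho*vel*D/mu = 1084.3*4.578*0.373/0.00028 = 6.6127e+06
Step 2: Re = 6.6127e+06 > 4000, so flow is turbulent.
Re = 6.6127e+06 (turbulent)


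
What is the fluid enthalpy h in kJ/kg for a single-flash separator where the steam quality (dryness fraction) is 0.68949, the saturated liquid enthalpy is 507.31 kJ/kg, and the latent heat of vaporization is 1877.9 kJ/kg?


h = hf + x * hfg
h = 507.31 + 0.68949 * 1877.9
h = 1802.1 kJ/kg


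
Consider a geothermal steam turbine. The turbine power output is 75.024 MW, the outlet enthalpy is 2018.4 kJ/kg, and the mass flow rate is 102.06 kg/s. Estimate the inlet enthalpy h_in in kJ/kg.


h_in = h_out + P * 1000 / mdot
h_in = 2018.4 + 75.024 * 1000 / 102.06
h_in = 2753.5 kJ/kg


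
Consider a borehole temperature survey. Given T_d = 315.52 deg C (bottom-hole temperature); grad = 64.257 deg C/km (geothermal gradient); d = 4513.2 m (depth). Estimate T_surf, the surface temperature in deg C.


T_surf = T_d - grad * d / 1000
T_surf = 315.52 - 64.257 * 4513.2 / 1000
T_surf = 25.515 deg C


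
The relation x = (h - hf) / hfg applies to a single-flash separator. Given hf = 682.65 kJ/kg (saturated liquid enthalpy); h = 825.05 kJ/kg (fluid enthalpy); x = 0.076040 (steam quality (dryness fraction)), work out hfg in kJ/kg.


hfg = (h - hf) / x
hfg = (825.05 - 682.65) / 0.076040
hfg = 1872.7 kJ/kg


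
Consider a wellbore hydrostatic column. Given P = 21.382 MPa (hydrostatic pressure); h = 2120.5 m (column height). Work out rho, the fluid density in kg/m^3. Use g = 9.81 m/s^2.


rho = P * 1e6 / (g * h)
rho = 21.382 * 1e6 / (9.81 * 2120.5)
rho = 1027.9 kg/m^3


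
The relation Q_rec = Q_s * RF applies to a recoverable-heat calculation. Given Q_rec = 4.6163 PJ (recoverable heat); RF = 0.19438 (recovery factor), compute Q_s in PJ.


Q_s = Q_rec / RF
Q_s = 4.6163 / 0.19438
Q_s = 23.749 PJ


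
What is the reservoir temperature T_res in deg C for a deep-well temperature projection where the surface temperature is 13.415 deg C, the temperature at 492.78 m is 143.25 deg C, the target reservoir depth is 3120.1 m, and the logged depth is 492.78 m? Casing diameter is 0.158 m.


Step 1: grad = (T_d1 - T_surf)/d1 * 1000 = (143.25 - 13.415)/492.78 * 1000 = 263.4746 deg C/km
Step 2: T_res = T_surf + grad*d2/1000 = 13.415 + 263.4746*3120.1/1000 = 835.48 deg C
T_res = 835.48 deg C


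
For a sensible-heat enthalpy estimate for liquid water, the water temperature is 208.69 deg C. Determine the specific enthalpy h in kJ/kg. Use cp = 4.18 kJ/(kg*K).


h = cp * T
h = 4.18 * 208.69
h = 872.32 kJ/kg


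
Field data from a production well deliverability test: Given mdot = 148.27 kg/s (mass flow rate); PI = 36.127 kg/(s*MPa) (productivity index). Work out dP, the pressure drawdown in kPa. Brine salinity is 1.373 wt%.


dP = mdot * 1000 / PI
dP = 148.27 * 1000 / 36.127
dP = 4104.1 kPa


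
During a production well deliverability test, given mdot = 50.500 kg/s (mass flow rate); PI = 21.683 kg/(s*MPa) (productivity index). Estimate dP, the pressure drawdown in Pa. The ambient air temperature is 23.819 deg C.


dP = mdot * 1000 / PI
dP = 50.500 * 1000 / 21.683
dP = 2329.014 kPa
Convert: 2329.014 kPa * 1000.0 = 2.3290e+06 Pa
dP = 2.3290e+06 Pa


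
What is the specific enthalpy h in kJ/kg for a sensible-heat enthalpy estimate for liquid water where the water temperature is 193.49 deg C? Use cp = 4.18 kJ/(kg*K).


h = cp * T
h = 4.18 * 193.49
h = 808.79 kJ/kg


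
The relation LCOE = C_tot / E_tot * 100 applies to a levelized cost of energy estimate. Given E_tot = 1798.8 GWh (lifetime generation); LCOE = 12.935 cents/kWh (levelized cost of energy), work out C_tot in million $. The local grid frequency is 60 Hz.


C_tot = LCOE / 100 * E_tot
C_tot = 12.935 / 100 * 1798.8
C_tot = 232.67 million $


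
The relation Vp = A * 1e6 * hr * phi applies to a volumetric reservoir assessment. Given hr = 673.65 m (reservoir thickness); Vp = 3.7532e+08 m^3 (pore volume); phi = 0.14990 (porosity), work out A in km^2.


A = Vp / (1e6 * hr * phi)
A = 3.7532e+08 / (1e6 * 673.65 * 0.14990)
A = 3.7168 km^2


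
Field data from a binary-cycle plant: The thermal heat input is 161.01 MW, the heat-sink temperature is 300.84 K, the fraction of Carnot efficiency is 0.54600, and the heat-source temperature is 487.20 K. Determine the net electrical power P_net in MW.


Step 1: eta = (1 - Tc/Th)*f = (1 - 300.84/487.2)*0.546 = 0.2088517
Step 2: P_net = eta * Q_in = 0.2088517 * 161.01 = 33.627 MW
P_net = 33.627 MW


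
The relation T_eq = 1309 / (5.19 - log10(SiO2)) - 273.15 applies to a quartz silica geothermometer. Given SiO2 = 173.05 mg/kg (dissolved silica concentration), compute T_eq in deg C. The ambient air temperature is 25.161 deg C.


T_eq = 1309 / (5.19 - log10(SiO2)) - 273.15
T_eq = 1309 / (5.19 - log10(173.05)) - 273.15
T_eq = 170.30 deg C


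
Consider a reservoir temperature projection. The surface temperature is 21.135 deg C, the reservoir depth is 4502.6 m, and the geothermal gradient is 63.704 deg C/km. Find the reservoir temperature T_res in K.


T_res = T_surf + grad * d / 1000
T_res = 21.135 + 63.704 * 4502.6 / 1000
T_res = 307.9686 deg C
Convert to K: 307.9686 + 273.15 = 581.12 K
T_res = 581.12 K


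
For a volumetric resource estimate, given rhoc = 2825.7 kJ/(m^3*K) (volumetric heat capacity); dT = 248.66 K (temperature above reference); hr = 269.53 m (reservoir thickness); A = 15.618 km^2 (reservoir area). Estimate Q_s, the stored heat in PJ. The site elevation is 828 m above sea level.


Step 1: Vr = A*1e6*hr = 15.618*1e6*269.53 = 4.209520e+09 m^3
Step 2: Q_s = Vr*rhoc*dT/1e12 = 4.209520e+09*2825.7*248.66/1e12 = 2957.8 PJ
Q_s = 2957.8 PJ


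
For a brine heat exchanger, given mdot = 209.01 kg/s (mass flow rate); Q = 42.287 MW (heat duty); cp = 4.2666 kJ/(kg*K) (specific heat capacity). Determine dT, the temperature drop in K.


dT = Q * 1000 / (mdot * cp)
dT = 42.287 * 1000 / (209.01 * 4.2666)
dT = 47.420 K


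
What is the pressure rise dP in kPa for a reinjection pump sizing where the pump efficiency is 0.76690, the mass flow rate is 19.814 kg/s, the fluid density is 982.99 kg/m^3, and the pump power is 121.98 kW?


dP = P_pump * rho * eta / mdot
dP = 121.98 * 982.99 * 0.76690 / 19.814
dP = 4640.9 kPa


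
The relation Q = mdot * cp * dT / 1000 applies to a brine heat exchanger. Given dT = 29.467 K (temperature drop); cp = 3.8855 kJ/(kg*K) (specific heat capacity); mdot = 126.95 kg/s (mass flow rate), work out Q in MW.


Q = mdot * cp * dT / 1000
Q = 126.95 * 3.8855 * 29.467 / 1000
Q = 14.535 MW


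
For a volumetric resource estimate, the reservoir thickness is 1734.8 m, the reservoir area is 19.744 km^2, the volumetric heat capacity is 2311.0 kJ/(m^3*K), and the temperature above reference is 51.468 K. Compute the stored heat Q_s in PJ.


Step 1: Vr = A*1e6*hr = 19.744*1e6*1734.8 = 3.425189e+10 m^3
Step 2: Q_s = Vr*rhoc*dT/1e12 = 3.425189e+10*2311.0*51.468/1e12 = 4074.0 PJ
Q_s = 4074.0 PJ


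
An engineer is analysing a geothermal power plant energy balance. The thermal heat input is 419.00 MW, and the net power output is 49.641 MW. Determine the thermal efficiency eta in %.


eta = W_net / Q_in * 100
eta = 49.641 / 419.00 * 100
eta = 11.847 %


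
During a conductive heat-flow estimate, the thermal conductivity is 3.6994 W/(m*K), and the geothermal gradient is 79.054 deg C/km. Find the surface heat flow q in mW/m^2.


q = k * grad / 1000
q = 3.6994 * 79.054 / 1000
q = 0.2924524 W/m^2
Convert: 0.2924524 W/m^2 * 1000.0 = 292.45 mW/m^2
q = 292.45 mW/m^2


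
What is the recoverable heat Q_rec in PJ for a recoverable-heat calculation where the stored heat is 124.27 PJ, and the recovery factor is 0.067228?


Q_rec = Q_s * RF
Q_rec = 124.27 * 0.067228
Q_rec = 8.3544 PJ


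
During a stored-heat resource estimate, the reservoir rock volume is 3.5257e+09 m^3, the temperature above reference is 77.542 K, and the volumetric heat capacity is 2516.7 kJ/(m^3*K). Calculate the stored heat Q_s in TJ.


Q_s = Vr * rhoc * dT / 1e12
Q_s = 3.5257e+09 * 2516.7 * 77.542 / 1e12
Q_s = 688.0402 PJ
Convert: 688.0402 PJ * 1000.0 = 6.8804e+05 TJ
Q_s = 6.8804e+05 TJ


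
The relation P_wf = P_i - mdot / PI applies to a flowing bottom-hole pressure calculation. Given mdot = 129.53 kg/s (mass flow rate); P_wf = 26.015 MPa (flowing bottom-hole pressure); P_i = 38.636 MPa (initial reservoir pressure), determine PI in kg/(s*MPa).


PI = mdot / (P_i - P_wf)
PI = 129.53 / (38.636 - 26.015)
PI = 10.263 kg/(s*MPa)


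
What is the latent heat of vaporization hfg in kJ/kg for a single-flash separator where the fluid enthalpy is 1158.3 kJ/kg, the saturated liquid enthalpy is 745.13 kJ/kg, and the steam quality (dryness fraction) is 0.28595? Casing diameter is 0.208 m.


hfg = (h - hf) / x
hfg = (1158.3 - 745.13) / 0.28595
hfg = 1444.9 kJ/kg


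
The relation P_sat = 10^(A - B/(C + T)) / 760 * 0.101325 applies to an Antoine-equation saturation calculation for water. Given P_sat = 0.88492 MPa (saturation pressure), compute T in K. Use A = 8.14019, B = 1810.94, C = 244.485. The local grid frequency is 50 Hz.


T = B / (A - log10(P_sat * 760 / 0.101325)) - C
T = 1810.94 / (8.14019 - log10(0.88492 * 760 / 0.101325)) - 244.485
T = 174.8899 deg C
Convert to K: 174.8899 + 273.15 = 448.04 K
T = 448.04 K


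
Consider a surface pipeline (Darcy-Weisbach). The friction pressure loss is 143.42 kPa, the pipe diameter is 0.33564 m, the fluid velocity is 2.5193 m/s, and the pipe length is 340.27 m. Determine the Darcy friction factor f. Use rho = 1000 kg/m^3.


f = dP*1000 / ((L/D)*(rho*vel^2/2))
f = 143.42*1000 / ((340.27/0.33564)*(1000*2.5193^2/2))
f = 0.044579


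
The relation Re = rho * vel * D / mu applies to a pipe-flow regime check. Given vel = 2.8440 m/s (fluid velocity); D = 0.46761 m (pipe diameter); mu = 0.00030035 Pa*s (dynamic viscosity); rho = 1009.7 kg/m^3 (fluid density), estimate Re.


Re = rho * vel * D / mu
Re = 1009.7 * 2.8440 * 0.46761 / 0.00030035
Re = 4.4707e+06


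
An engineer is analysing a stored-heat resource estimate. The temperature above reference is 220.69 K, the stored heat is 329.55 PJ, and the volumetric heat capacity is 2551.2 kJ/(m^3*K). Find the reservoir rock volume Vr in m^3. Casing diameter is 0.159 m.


Vr = Q_s * 1e12 / (rhoc * dT)
Vr = 329.55 * 1e12 / (2551.2 * 220.69)
Vr = 5.8532e+08 m^3


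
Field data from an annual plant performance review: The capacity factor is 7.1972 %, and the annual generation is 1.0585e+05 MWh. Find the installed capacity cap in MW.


cap = E_a / (CF/100 * 8760)
cap = 1.0585e+05 / (7.1972/100 * 8760)
cap = 167.89 MW


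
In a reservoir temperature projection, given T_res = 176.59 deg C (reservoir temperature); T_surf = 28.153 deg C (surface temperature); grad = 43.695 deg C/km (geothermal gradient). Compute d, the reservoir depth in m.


d = (T_res - T_surf) / grad * 1000
d = (176.59 - 28.153) / 43.695 * 1000
d = 3397.1 m


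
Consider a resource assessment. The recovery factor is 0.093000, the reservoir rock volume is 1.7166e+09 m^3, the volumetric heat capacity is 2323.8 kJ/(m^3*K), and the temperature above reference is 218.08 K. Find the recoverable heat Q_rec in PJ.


Step 1: Q_s = Vr*rhoc*dT/1e12 = 1.7166e+09*2323.8*218.08/1e12 = 869.9288 PJ
Step 2: Q_rec = Q_s * RF = 869.9288 * 0.093 = 80.903 PJ
Q_rec = 80.903 PJ


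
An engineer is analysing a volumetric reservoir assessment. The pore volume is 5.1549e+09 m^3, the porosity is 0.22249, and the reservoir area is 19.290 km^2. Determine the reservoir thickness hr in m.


hr = Vp / (A * 1e6 * phi)
hr = 5.1549e+09 / (19.290 * 1e6 * 0.22249)
hr = 1201.1 m


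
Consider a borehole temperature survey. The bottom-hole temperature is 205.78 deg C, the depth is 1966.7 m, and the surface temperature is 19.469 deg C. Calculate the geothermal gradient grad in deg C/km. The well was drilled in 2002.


grad = (T_d - T_surf) / d * 1000
grad = (205.78 - 19.469) / 1966.7 * 1000
grad = 94.733 deg C/km


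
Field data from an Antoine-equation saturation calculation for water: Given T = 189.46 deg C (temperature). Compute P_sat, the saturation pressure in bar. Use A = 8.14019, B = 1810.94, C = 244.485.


P_sat = 10^(A - B/(C + T)) / 760 * 0.101325
P_sat = 10^(8.14019 - 1810.94/(244.485 + 189.46)) / 760 * 0.101325
P_sat = 1.235638 MPa
Convert: 1.235638 MPa * 10.0 = 12.356 bar
P_sat = 12.356 bar


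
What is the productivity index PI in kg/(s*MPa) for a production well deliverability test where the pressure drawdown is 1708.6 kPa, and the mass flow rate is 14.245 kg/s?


PI = mdot * 1000 / dP
PI = 14.245 * 1000 / 1708.6
PI = 8.3372 kg/(s*MPa)
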